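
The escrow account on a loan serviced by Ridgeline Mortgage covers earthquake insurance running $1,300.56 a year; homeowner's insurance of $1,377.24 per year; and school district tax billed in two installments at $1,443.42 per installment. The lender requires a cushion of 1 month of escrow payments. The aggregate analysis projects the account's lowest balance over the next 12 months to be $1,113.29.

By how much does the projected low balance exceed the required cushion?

$649.57

Earthquake insurance = $1,300.56 annually
Homeowner's insurance = $1,377.24 annually
School district tax = $1,443.42 × 2 = $2,886.84 annually
Combined annual = $5,564.64
Monthly escrow = $5,564.64 ÷ 12 = $463.72
Required cushion = 1 × $463.72 = $463.72
Excess over cushion: $1,113.29 − $463.72 = $649.57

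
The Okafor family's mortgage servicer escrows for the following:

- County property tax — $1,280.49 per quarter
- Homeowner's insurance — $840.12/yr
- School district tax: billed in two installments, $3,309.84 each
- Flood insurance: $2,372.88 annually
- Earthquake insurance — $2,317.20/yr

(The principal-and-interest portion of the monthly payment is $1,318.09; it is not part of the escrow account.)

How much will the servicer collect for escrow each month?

County property tax — $1,280.49 × 4 = $5,121.96/yr
Homeowner's insurance — $840.12/yr
School district tax — $3,309.84 × 2 = $6,619.68/yr
Flood insurance — $2,372.88/yr
Earthquake insurance — $2,317.20/yr
Annual escrow total = $17,271.84
Per month = $17,271.84 ÷ 12 = $1,439.32

$1,439.32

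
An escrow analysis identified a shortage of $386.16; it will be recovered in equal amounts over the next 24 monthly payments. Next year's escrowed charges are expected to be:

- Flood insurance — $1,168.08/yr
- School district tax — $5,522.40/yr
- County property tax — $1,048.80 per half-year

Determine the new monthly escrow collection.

Flood insurance — $1,168.08 annually
School district tax — $5,522.40 annually
County property tax — $1,048.80 × 2 = $2,097.60 annually
Yearly total = $8,788.08
Monthly = $8,788.08 ÷ 12 = $732.34
Shortage spread = $386.16 ÷ 24 = $16.09/mo
New monthly escrow = $732.34 + $16.09 = $748.43

$748.43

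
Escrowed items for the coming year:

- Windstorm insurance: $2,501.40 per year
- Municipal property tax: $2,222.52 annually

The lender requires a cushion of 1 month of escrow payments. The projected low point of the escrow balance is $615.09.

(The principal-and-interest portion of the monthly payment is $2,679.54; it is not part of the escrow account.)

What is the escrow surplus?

$221.43

Windstorm insurance = $2,501.40
Municipal property tax = $2,222.52
Total per year = $2,501.40 + $2,222.52 = $4,723.92
Monthly = $4,723.92 / 12 = $393.66
Required reserve = 1 × $393.66 = $393.66
Excess over cushion: $615.09 − $393.66 = $221.43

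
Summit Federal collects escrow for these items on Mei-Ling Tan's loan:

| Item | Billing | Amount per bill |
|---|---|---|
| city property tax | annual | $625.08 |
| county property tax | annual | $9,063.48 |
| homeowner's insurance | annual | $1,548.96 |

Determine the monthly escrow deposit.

City property tax = $625.08 per year
County property tax = $9,063.48 per year
Homeowner's insurance = $1,548.96 per year
Combined annual = $11,237.52
Monthly = $11,237.52 / 12 = $936.46

$936.46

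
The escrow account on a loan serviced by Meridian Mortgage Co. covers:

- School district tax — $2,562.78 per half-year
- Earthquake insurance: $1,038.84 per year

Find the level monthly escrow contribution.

$513.70

School district tax: $2,562.78 × 2 = $5,125.56 annually
Earthquake insurance: $1,038.84 annually
Total annual escrow = $6,164.40
Base monthly escrow = $6,164.40 / 12 = $513.70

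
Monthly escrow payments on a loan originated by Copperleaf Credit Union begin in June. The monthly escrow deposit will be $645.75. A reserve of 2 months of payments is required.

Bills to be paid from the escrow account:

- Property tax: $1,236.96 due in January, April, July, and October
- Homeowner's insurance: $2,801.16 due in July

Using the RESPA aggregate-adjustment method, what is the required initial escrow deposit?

$4,038.12

Cushion = 2 × $645.75 = $1,291.50
Trial balance (start $0, +$645.75 each month, − disbursements):
  Jun: +$645.75 → $645.75
  Jul: +$645.75 − $4,038.12 → -$2,746.62
  Aug: +$645.75 → -$2,100.87
  Sep: +$645.75 → -$1,455.12
  Oct: +$645.75 − $1,236.96 → -$2,046.33
  Nov: +$645.75 → -$1,400.58
  Dec: +$645.75 → -$754.83
  Jan: +$645.75 − $1,236.96 → -$1,346.04
  Feb: +$645.75 → -$700.29
  Mar: +$645.75 → -$54.54
  Apr: +$645.75 − $1,236.96 → -$645.75
  May: +$645.75 → $0.00
Lowest trial balance = -$2,746.62 (Jul)
Initial deposit = cushion − low point = $1,291.50 − (-$2,746.62) = $4,038.12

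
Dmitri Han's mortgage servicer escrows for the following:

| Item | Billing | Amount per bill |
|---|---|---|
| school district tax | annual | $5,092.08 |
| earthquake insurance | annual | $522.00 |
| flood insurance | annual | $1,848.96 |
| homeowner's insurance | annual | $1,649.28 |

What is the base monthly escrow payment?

$759.36

School district tax — $5,092.08 per year
Earthquake insurance — $522.00 per year
Flood insurance — $1,848.96 per year
Homeowner's insurance — $1,649.28 per year
Total annual escrow = $9,112.32
Base monthly escrow = $9,112.32 / 12 = $759.36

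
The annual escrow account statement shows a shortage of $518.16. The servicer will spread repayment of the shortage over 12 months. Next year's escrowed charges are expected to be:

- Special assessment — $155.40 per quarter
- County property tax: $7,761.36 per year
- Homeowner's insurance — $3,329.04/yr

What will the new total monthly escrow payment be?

$1,019.18

Special assessment = $155.40 × 4 = $621.60/yr
County property tax = $7,761.36/yr
Homeowner's insurance = $3,329.04/yr
Combined annual = $11,712.00
Monthly escrow = $11,712.00 ÷ 12 = $976.00
Shortage spread = $518.16 ÷ 12 = $43.18/mo
Adjusted monthly = $976.00 + $43.18 = $1,019.18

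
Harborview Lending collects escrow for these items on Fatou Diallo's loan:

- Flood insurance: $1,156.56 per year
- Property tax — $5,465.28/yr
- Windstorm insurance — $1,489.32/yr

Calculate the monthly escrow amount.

$675.93

Flood insurance: $1,156.56 per year
Property tax: $5,465.28 per year
Windstorm insurance: $1,489.32 per year
Annual escrow total = $8,111.16
Base monthly escrow = $8,111.16 / 12 = $675.93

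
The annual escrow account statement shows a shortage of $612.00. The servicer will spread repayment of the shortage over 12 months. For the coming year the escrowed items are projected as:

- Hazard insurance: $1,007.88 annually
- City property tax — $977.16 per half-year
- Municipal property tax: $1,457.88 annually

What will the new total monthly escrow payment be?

$419.34

Hazard insurance — $1,007.88/yr
City property tax — $977.16 × 2 = $1,954.32/yr
Municipal property tax — $1,457.88/yr
Annual escrow total = $1,007.88 + $1,954.32 + $1,457.88 = $4,420.08
Per month = $4,420.08 / 12 = $368.34
Shortage per month = $612.00 / 12 = $51.00
New monthly escrow = $368.34 + $51.00 = $419.34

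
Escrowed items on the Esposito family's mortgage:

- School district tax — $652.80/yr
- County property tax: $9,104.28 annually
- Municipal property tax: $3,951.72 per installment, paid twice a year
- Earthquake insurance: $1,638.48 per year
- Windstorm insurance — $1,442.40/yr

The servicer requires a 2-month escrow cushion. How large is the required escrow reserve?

School district tax = $652.80 annually
County property tax = $9,104.28 annually
Municipal property tax = $3,951.72 × 2 = $7,903.44 annually
Earthquake insurance = $1,638.48 annually
Windstorm insurance = $1,442.40 annually
Yearly total = $652.80 + $9,104.28 + $7,903.44 + $1,638.48 + $1,442.40 = $20,741.40
Monthly escrow = $20,741.40 ÷ 12 = $1,728.45
Reserve = 2 × $1,728.45 = $3,456.90

$3,456.90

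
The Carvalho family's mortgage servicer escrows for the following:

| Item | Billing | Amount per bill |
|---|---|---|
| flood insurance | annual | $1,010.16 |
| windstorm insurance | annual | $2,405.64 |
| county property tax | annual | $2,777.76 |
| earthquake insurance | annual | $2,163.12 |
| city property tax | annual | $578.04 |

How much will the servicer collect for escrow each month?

$744.56

Flood insurance = $1,010.16/yr
Windstorm insurance = $2,405.64/yr
County property tax = $2,777.76/yr
Earthquake insurance = $2,163.12/yr
City property tax = $578.04/yr
Total annual escrow = $8,934.72
Monthly escrow = $8,934.72 / 12 = $744.56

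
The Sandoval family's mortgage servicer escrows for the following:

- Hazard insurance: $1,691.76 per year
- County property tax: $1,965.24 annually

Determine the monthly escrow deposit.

Hazard insurance = $1,691.76
County property tax = $1,965.24
Annual escrow total = $3,657.00
Monthly = $3,657.00 / 12 = $304.75

$304.75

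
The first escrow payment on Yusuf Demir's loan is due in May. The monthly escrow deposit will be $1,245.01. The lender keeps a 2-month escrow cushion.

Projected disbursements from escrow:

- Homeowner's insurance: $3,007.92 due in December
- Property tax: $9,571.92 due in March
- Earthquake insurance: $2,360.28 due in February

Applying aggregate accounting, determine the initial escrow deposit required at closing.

$3,735.03

Cushion = 2 × $1,245.01 = $2,490.02
Trial balance (start $0, +$1,245.01 each month, − disbursements):
  May: +$1,245.01 → $1,245.01
  Jun: +$1,245.01 → $2,490.02
  Jul: +$1,245.01 → $3,735.03
  Aug: +$1,245.01 → $4,980.04
  Sep: +$1,245.01 → $6,225.05
  Oct: +$1,245.01 → $7,470.06
  Nov: +$1,245.01 → $8,715.07
  Dec: +$1,245.01 − $3,007.92 → $6,952.16
  Jan: +$1,245.01 → $8,197.17
  Feb: +$1,245.01 − $2,360.28 → $7,081.90
  Mar: +$1,245.01 − $9,571.92 → -$1,245.01
  Apr: +$1,245.01 → $0.00
Lowest trial balance = -$1,245.01 (Mar)
Initial deposit = cushion − low point = $2,490.02 − (-$1,245.01) = $3,735.03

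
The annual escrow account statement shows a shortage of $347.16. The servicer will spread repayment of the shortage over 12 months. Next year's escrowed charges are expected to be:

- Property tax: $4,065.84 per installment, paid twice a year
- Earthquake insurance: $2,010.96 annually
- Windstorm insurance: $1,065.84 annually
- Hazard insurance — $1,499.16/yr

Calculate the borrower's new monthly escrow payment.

$1,087.90

Property tax: $4,065.84 × 2 = $8,131.68 annually
Earthquake insurance: $2,010.96 annually
Windstorm insurance: $1,065.84 annually
Hazard insurance: $1,499.16 annually
Total annual escrow = $8,131.68 + $2,010.96 + $1,065.84 + $1,499.16 = $12,707.64
Monthly escrow = $12,707.64 ÷ 12 = $1,058.97
Monthly shortage recovery: $347.16 / 12 = $28.93
Adjusted monthly = $1,058.97 + $28.93 = $1,087.90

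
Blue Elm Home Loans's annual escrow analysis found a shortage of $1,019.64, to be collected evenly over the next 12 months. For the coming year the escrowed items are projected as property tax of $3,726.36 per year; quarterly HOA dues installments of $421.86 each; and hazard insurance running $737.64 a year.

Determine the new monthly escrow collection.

Property tax — $3,726.36 annually
HOA dues — $421.86 × 4 = $1,687.44 annually
Hazard insurance — $737.64 annually
Total annual escrow = $3,726.36 + $1,687.44 + $737.64 = $6,151.44
Base monthly escrow = $6,151.44 ÷ 12 = $512.62
Monthly shortage recovery: $1,019.64 ÷ 12 = $84.97
Adjusted monthly = $512.62 + $84.97 = $597.59

$597.59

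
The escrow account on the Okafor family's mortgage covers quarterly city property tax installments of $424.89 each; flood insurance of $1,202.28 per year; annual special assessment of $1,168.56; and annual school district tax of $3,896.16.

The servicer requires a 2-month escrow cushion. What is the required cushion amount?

$1,327.76

City property tax = $424.89 × 4 = $1,699.56/yr
Flood insurance = $1,202.28/yr
Special assessment = $1,168.56/yr
School district tax = $3,896.16/yr
Combined annual = $7,966.56
Monthly = $7,966.56 / 12 = $663.88
Required cushion = 2 × $663.88 = $1,327.76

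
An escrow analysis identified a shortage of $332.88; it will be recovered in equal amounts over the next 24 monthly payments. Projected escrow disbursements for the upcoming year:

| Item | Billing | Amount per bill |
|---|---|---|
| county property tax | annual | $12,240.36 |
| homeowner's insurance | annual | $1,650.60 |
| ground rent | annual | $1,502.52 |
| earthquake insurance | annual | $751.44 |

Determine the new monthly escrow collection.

$1,359.28

County property tax: $12,240.36 per year
Homeowner's insurance: $1,650.60 per year
Ground rent: $1,502.52 per year
Earthquake insurance: $751.44 per year
Combined annual = $12,240.36 + $1,650.60 + $1,502.52 + $751.44 = $16,144.92
Monthly = $16,144.92 / 12 = $1,345.41
Shortage spread = $332.88 ÷ 24 = $13.87/mo
New monthly escrow = $1,345.41 + $13.87 = $1,359.28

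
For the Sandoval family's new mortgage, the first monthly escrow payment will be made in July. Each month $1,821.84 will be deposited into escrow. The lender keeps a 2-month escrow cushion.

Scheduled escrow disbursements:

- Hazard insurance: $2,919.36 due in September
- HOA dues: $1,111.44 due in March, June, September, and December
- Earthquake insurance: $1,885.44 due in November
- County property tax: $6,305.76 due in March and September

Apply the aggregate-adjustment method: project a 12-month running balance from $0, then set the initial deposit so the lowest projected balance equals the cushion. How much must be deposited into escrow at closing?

$8,514.72

Cushion = 2 × $1,821.84 = $3,643.68
Trial balance (start $0, +$1,821.84 each month, − disbursements):
  Jul: +$1,821.84 → $1,821.84
  Aug: +$1,821.84 → $3,643.68
  Sep: +$1,821.84 − $10,336.56 → -$4,871.04
  Oct: +$1,821.84 → -$3,049.20
  Nov: +$1,821.84 − $1,885.44 → -$3,112.80
  Dec: +$1,821.84 − $1,111.44 → -$2,402.40
  Jan: +$1,821.84 → -$580.56
  Feb: +$1,821.84 → $1,241.28
  Mar: +$1,821.84 − $7,417.20 → -$4,354.08
  Apr: +$1,821.84 → -$2,532.24
  May: +$1,821.84 → -$710.40
  Jun: +$1,821.84 − $1,111.44 → $0.00
Lowest trial balance = -$4,871.04 (Sep)
Initial deposit = cushion − low point = $3,643.68 − (-$4,871.04) = $8,514.72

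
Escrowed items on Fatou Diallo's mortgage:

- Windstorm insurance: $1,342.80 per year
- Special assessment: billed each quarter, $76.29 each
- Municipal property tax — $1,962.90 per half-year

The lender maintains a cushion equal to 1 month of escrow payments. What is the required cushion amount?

$464.48

Windstorm insurance = $1,342.80 per year
Special assessment = $76.29 × 4 = $305.16 per year
Municipal property tax = $1,962.90 × 2 = $3,925.80 per year
Yearly total = $1,342.80 + $305.16 + $3,925.80 = $5,573.76
Base monthly escrow = $5,573.76 ÷ 12 = $464.48
Required cushion = 1 × $464.48 = $464.48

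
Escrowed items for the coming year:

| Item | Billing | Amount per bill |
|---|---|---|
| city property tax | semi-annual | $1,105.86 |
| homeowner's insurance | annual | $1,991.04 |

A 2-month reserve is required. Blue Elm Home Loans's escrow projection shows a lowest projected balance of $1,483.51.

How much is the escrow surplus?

$783.05

City property tax: $1,105.86 × 2 = $2,211.72
Homeowner's insurance: $1,991.04
Total annual escrow = $4,202.76
Base monthly escrow = $4,202.76 / 12 = $350.23
Required reserve = 2 × $350.23 = $700.46
Excess over cushion: $1,483.51 − $700.46 = $783.05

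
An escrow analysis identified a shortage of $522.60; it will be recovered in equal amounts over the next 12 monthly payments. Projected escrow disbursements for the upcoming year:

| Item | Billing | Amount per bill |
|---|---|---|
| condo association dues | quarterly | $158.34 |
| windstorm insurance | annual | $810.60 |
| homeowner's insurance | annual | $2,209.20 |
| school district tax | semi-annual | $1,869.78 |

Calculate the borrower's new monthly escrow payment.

$659.61

Condo association dues: $158.34 × 4 = $633.36 annually
Windstorm insurance: $810.60 annually
Homeowner's insurance: $2,209.20 annually
School district tax: $1,869.78 × 2 = $3,739.56 annually
Annual escrow total = $633.36 + $810.60 + $2,209.20 + $3,739.56 = $7,392.72
Monthly escrow = $7,392.72 ÷ 12 = $616.06
Monthly shortage recovery: $522.60 / 12 = $43.55
New monthly escrow = $616.06 + $43.55 = $659.61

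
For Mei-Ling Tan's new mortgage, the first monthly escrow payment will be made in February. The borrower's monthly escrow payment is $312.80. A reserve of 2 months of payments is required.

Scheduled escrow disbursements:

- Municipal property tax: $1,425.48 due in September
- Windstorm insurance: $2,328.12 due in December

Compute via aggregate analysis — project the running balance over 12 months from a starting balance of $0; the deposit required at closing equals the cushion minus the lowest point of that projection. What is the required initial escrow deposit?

$938.40

Cushion = 2 × $312.80 = $625.60
Trial balance (start $0, +$312.80 each month, − disbursements):
  Feb: +$312.80 → $312.80
  Mar: +$312.80 → $625.60
  Apr: +$312.80 → $938.40
  May: +$312.80 → $1,251.20
  Jun: +$312.80 → $1,564.00
  Jul: +$312.80 → $1,876.80
  Aug: +$312.80 → $2,189.60
  Sep: +$312.80 − $1,425.48 → $1,076.92
  Oct: +$312.80 → $1,389.72
  Nov: +$312.80 → $1,702.52
  Dec: +$312.80 − $2,328.12 → -$312.80
  Jan: +$312.80 → $0.00
Lowest trial balance = -$312.80 (Dec)
Initial deposit = cushion − low point = $625.60 − (-$312.80) = $938.40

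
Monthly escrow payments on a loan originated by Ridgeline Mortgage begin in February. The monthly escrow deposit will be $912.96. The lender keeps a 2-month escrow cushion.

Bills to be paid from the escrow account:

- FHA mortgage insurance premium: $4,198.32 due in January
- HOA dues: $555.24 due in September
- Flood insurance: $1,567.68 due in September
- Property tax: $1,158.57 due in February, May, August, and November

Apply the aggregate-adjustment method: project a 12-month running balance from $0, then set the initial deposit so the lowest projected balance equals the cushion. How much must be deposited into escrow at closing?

Cushion = 2 × $912.96 = $1,825.92
Trial balance (start $0, +$912.96 each month, − disbursements):
  Feb: +$912.96 − $1,158.57 → -$245.61
  Mar: +$912.96 → $667.35
  Apr: +$912.96 → $1,580.31
  May: +$912.96 − $1,158.57 → $1,334.70
  Jun: +$912.96 → $2,247.66
  Jul: +$912.96 → $3,160.62
  Aug: +$912.96 − $1,158.57 → $2,915.01
  Sep: +$912.96 − $2,122.92 → $1,705.05
  Oct: +$912.96 → $2,618.01
  Nov: +$912.96 − $1,158.57 → $2,372.40
  Dec: +$912.96 → $3,285.36
  Jan: +$912.96 − $4,198.32 → $0.00
Lowest trial balance = -$245.61 (Feb)
Initial deposit = cushion − low point = $1,825.92 − (-$245.61) = $2,071.53

$2,071.53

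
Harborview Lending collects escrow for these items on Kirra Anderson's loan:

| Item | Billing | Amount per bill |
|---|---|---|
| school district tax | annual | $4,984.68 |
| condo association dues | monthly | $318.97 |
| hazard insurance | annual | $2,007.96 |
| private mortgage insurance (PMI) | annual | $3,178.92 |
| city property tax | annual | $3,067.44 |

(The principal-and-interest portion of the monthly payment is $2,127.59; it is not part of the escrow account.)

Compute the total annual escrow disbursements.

$17,066.64

School district tax — $4,984.68 annually
Condo association dues — $318.97 × 12 = $3,827.64 annually
Hazard insurance — $2,007.96 annually
Private mortgage insurance (PMI) — $3,178.92 annually
City property tax — $3,067.44 annually
Total per year = $17,066.64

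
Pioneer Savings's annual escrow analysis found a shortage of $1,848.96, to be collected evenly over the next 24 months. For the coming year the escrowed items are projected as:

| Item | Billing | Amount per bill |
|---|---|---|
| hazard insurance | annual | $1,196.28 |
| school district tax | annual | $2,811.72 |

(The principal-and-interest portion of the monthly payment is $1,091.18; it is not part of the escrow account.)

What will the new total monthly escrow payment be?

Hazard insurance = $1,196.28 annually
School district tax = $2,811.72 annually
Total per year = $1,196.28 + $2,811.72 = $4,008.00
Base monthly escrow = $4,008.00 ÷ 12 = $334.00
Shortage spread = $1,848.96 / 24 = $77.04/mo
New monthly escrow = $334.00 + $77.04 = $411.04

$411.04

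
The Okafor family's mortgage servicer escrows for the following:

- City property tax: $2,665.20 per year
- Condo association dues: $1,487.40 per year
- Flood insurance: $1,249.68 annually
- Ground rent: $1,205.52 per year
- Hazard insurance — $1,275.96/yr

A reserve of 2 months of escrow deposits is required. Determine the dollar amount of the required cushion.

$1,313.96

City property tax: $2,665.20 annually
Condo association dues: $1,487.40 annually
Flood insurance: $1,249.68 annually
Ground rent: $1,205.52 annually
Hazard insurance: $1,275.96 annually
Total per year = $2,665.20 + $1,487.40 + $1,249.68 + $1,205.52 + $1,275.96 = $7,883.76
Base monthly escrow = $7,883.76 / 12 = $656.98
Cushion = 2 × $656.98 = $1,313.96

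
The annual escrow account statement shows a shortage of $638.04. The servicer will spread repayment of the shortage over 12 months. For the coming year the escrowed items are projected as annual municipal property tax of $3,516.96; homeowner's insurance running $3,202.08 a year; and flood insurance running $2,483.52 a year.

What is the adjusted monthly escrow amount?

Municipal property tax = $3,516.96 annually
Homeowner's insurance = $3,202.08 annually
Flood insurance = $2,483.52 annually
Combined annual = $9,202.56
Monthly = $9,202.56 ÷ 12 = $766.88
Shortage per month = $638.04 ÷ 12 = $53.17
New monthly escrow = $766.88 + $53.17 = $820.05

$820.05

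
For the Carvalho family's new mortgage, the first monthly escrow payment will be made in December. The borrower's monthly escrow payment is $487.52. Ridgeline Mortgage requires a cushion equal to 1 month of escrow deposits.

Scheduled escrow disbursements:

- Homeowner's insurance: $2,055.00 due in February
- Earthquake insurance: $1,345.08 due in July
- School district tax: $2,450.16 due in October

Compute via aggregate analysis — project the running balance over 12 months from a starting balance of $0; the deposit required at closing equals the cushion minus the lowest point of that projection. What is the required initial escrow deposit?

$1,079.96

Cushion = 1 × $487.52 = $487.52
Trial balance (start $0, +$487.52 each month, − disbursements):
  Dec: +$487.52 → $487.52
  Jan: +$487.52 → $975.04
  Feb: +$487.52 − $2,055.00 → -$592.44
  Mar: +$487.52 → -$104.92
  Apr: +$487.52 → $382.60
  May: +$487.52 → $870.12
  Jun: +$487.52 → $1,357.64
  Jul: +$487.52 − $1,345.08 → $500.08
  Aug: +$487.52 → $987.60
  Sep: +$487.52 → $1,475.12
  Oct: +$487.52 − $2,450.16 → -$487.52
  Nov: +$487.52 → $0.00
Lowest trial balance = -$592.44 (Feb)
Initial deposit = cushion − low point = $487.52 − (-$592.44) = $1,079.96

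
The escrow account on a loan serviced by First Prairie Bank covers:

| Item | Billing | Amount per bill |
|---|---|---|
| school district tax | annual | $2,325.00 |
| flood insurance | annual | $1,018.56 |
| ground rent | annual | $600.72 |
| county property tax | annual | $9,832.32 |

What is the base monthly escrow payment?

School district tax: $2,325.00 per year
Flood insurance: $1,018.56 per year
Ground rent: $600.72 per year
County property tax: $9,832.32 per year
Combined annual = $2,325.00 + $1,018.56 + $600.72 + $9,832.32 = $13,776.60
Monthly escrow = $13,776.60 ÷ 12 = $1,148.05

$1,148.05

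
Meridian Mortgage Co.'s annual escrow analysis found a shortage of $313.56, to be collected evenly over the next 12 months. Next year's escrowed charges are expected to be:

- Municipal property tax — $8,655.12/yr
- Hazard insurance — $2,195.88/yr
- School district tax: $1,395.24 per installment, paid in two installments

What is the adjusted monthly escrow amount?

Municipal property tax — $8,655.12/yr
Hazard insurance — $2,195.88/yr
School district tax — $1,395.24 × 2 = $2,790.48/yr
Total per year = $13,641.48
Monthly escrow = $13,641.48 ÷ 12 = $1,136.79
Shortage per month = $313.56 / 12 = $26.13
New monthly escrow = $1,136.79 + $26.13 = $1,162.92

$1,162.92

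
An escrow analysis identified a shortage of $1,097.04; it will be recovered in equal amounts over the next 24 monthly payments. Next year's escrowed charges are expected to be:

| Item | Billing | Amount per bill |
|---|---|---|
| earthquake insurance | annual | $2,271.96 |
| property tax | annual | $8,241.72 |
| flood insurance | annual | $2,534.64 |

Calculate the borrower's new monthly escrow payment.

$1,133.07

Earthquake insurance = $2,271.96
Property tax = $8,241.72
Flood insurance = $2,534.64
Total annual escrow = $13,048.32
Base monthly escrow = $13,048.32 / 12 = $1,087.36
Shortage per month = $1,097.04 ÷ 24 = $45.71
Adjusted monthly = $1,087.36 + $45.71 = $1,133.07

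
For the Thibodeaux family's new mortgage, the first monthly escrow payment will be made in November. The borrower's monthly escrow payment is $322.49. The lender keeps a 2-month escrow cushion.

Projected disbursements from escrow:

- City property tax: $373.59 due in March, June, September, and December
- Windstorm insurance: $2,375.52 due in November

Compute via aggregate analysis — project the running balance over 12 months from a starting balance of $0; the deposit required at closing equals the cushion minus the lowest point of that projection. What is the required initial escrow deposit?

Cushion = 2 × $322.49 = $644.98
Trial balance (start $0, +$322.49 each month, − disbursements):
  Nov: +$322.49 − $2,375.52 → -$2,053.03
  Dec: +$322.49 − $373.59 → -$2,104.13
  Jan: +$322.49 → -$1,781.64
  Feb: +$322.49 → -$1,459.15
  Mar: +$322.49 − $373.59 → -$1,510.25
  Apr: +$322.49 → -$1,187.76
  May: +$322.49 → -$865.27
  Jun: +$322.49 − $373.59 → -$916.37
  Jul: +$322.49 → -$593.88
  Aug: +$322.49 → -$271.39
  Sep: +$322.49 − $373.59 → -$322.49
  Oct: +$322.49 → $0.00
Lowest trial balance = -$2,104.13 (Dec)
Initial deposit = cushion − low point = $644.98 − (-$2,104.13) = $2,749.11

$2,749.11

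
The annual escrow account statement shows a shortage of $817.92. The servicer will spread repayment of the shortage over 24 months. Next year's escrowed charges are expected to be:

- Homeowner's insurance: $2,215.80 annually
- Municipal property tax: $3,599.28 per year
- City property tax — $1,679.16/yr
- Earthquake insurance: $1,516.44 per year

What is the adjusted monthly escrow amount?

Homeowner's insurance — $2,215.80/yr
Municipal property tax — $3,599.28/yr
City property tax — $1,679.16/yr
Earthquake insurance — $1,516.44/yr
Total per year = $2,215.80 + $3,599.28 + $1,679.16 + $1,516.44 = $9,010.68
Monthly escrow = $9,010.68 / 12 = $750.89
Monthly shortage recovery: $817.92 ÷ 24 = $34.08
New monthly escrow = $750.89 + $34.08 = $784.97

$784.97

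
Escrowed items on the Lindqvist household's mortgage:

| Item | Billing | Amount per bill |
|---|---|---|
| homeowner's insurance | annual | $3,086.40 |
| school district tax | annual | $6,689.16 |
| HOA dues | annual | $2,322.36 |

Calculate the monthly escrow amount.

$1,008.16

Homeowner's insurance: $3,086.40
School district tax: $6,689.16
HOA dues: $2,322.36
Yearly total = $3,086.40 + $6,689.16 + $2,322.36 = $12,097.92
Monthly escrow = $12,097.92 ÷ 12 = $1,008.16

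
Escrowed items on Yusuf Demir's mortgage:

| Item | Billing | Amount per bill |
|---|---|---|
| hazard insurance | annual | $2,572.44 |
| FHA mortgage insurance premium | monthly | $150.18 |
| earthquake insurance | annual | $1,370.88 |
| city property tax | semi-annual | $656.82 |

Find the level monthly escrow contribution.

$588.26

Hazard insurance — $2,572.44 annually
FHA mortgage insurance premium — $150.18 × 12 = $1,802.16 annually
Earthquake insurance — $1,370.88 annually
City property tax — $656.82 × 2 = $1,313.64 annually
Annual escrow total = $7,059.12
Base monthly escrow = $7,059.12 ÷ 12 = $588.26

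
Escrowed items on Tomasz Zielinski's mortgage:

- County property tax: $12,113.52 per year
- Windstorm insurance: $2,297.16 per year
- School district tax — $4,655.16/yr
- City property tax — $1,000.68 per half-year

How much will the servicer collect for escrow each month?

$1,755.60

County property tax — $12,113.52
Windstorm insurance — $2,297.16
School district tax — $4,655.16
City property tax — $1,000.68 × 2 = $2,001.36
Yearly total = $12,113.52 + $2,297.16 + $4,655.16 + $2,001.36 = $21,067.20
Monthly = $21,067.20 / 12 = $1,755.60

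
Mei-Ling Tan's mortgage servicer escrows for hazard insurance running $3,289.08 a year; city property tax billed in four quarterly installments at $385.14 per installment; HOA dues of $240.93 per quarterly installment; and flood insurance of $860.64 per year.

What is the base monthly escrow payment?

Hazard insurance: $3,289.08
City property tax: $385.14 × 4 = $1,540.56
HOA dues: $240.93 × 4 = $963.72
Flood insurance: $860.64
Total per year = $3,289.08 + $1,540.56 + $963.72 + $860.64 = $6,654.00
Monthly escrow = $6,654.00 / 12 = $554.50

$554.50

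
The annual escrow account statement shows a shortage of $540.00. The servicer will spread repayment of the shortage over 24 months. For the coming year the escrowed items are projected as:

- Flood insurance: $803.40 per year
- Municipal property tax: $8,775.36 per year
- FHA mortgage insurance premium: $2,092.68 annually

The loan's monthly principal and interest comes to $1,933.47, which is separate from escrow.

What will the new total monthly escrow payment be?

$995.12

Flood insurance: $803.40/yr
Municipal property tax: $8,775.36/yr
FHA mortgage insurance premium: $2,092.68/yr
Yearly total = $803.40 + $8,775.36 + $2,092.68 = $11,671.44
Per month = $11,671.44 ÷ 12 = $972.62
Monthly shortage recovery: $540.00 ÷ 24 = $22.50
Adjusted monthly = $972.62 + $22.50 = $995.12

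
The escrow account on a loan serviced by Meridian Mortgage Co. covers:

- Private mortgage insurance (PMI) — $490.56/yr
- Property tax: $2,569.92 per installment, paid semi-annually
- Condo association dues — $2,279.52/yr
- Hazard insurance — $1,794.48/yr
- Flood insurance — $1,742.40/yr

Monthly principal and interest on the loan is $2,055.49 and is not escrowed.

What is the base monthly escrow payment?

$953.90

Private mortgage insurance (PMI) — $490.56
Property tax — $2,569.92 × 2 = $5,139.84
Condo association dues — $2,279.52
Hazard insurance — $1,794.48
Flood insurance — $1,742.40
Yearly total = $490.56 + $5,139.84 + $2,279.52 + $1,794.48 + $1,742.40 = $11,446.80
Monthly escrow = $11,446.80 ÷ 12 = $953.90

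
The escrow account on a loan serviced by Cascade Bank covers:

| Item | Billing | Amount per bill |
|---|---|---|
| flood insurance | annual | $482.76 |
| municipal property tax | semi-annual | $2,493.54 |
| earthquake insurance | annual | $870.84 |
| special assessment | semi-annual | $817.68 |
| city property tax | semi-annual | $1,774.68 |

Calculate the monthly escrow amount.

$960.45

Flood insurance: $482.76/yr
Municipal property tax: $2,493.54 × 2 = $4,987.08/yr
Earthquake insurance: $870.84/yr
Special assessment: $817.68 × 2 = $1,635.36/yr
City property tax: $1,774.68 × 2 = $3,549.36/yr
Yearly total = $11,525.40
Base monthly escrow = $11,525.40 / 12 = $960.45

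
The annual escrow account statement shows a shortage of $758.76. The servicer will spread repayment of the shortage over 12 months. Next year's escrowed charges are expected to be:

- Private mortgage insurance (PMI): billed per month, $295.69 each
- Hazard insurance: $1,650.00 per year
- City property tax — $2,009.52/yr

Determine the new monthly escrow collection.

Private mortgage insurance (PMI): $295.69 × 12 = $3,548.28/yr
Hazard insurance: $1,650.00/yr
City property tax: $2,009.52/yr
Yearly total = $7,207.80
Monthly = $7,207.80 ÷ 12 = $600.65
Shortage spread = $758.76 / 12 = $63.23/mo
New monthly escrow = $600.65 + $63.23 = $663.88

$663.88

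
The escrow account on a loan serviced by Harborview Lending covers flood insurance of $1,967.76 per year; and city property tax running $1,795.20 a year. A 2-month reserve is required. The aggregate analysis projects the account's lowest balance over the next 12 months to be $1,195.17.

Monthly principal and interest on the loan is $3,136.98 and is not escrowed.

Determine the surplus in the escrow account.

Flood insurance: $1,967.76
City property tax: $1,795.20
Annual escrow total = $1,967.76 + $1,795.20 = $3,762.96
Monthly escrow = $3,762.96 / 12 = $313.58
Required reserve = 2 × $313.58 = $627.16
Excess over cushion: $1,195.17 − $627.16 = $568.01

$568.01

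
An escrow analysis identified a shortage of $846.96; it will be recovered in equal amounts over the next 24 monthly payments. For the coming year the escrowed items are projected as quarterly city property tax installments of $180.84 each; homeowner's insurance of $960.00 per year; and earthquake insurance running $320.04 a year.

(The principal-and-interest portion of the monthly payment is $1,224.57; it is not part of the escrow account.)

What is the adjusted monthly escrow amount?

$202.24

City property tax = $180.84 × 4 = $723.36 per year
Homeowner's insurance = $960.00 per year
Earthquake insurance = $320.04 per year
Combined annual = $2,003.40
Monthly = $2,003.40 ÷ 12 = $166.95
Shortage spread = $846.96 ÷ 24 = $35.29/mo
New monthly escrow = $166.95 + $35.29 = $202.24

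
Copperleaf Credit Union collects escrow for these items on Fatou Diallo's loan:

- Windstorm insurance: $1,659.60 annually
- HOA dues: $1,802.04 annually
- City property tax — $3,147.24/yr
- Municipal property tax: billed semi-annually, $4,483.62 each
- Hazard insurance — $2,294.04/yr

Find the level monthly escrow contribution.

Windstorm insurance = $1,659.60
HOA dues = $1,802.04
City property tax = $3,147.24
Municipal property tax = $4,483.62 × 2 = $8,967.24
Hazard insurance = $2,294.04
Total per year = $17,870.16
Per month = $17,870.16 ÷ 12 = $1,489.18

$1,489.18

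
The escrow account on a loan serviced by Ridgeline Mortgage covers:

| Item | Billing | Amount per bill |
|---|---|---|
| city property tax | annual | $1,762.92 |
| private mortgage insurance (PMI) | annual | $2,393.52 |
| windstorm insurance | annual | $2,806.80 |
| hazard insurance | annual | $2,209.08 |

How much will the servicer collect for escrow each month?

$764.36

City property tax — $1,762.92
Private mortgage insurance (PMI) — $2,393.52
Windstorm insurance — $2,806.80
Hazard insurance — $2,209.08
Annual escrow total = $1,762.92 + $2,393.52 + $2,806.80 + $2,209.08 = $9,172.32
Per month = $9,172.32 ÷ 12 = $764.36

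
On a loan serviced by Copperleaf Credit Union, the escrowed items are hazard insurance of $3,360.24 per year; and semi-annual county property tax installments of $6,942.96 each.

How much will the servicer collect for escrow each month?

Hazard insurance: $3,360.24/yr
County property tax: $6,942.96 × 2 = $13,885.92/yr
Total per year = $17,246.16
Monthly escrow = $17,246.16 ÷ 12 = $1,437.18

$1,437.18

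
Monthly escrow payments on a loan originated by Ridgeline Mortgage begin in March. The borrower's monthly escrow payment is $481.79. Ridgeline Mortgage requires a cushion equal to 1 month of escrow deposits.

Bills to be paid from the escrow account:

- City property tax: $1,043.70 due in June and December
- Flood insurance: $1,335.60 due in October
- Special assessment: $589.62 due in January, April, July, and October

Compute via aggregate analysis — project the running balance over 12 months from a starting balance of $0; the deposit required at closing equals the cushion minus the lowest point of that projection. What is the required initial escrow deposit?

$963.58

Cushion = 1 × $481.79 = $481.79
Trial balance (start $0, +$481.79 each month, − disbursements):
  Mar: +$481.79 → $481.79
  Apr: +$481.79 − $589.62 → $373.96
  May: +$481.79 → $855.75
  Jun: +$481.79 − $1,043.70 → $293.84
  Jul: +$481.79 − $589.62 → $186.01
  Aug: +$481.79 → $667.80
  Sep: +$481.79 → $1,149.59
  Oct: +$481.79 − $1,925.22 → -$293.84
  Nov: +$481.79 → $187.95
  Dec: +$481.79 − $1,043.70 → -$373.96
  Jan: +$481.79 − $589.62 → -$481.79
  Feb: +$481.79 → $0.00
Lowest trial balance = -$481.79 (Jan)
Initial deposit = cushion − low point = $481.79 − (-$481.79) = $963.58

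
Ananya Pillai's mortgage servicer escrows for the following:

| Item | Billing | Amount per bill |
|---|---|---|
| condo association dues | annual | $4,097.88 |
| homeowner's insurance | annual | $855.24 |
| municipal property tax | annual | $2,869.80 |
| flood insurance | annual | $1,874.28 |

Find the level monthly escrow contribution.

$808.10

Condo association dues = $4,097.88/yr
Homeowner's insurance = $855.24/yr
Municipal property tax = $2,869.80/yr
Flood insurance = $1,874.28/yr
Combined annual = $4,097.88 + $855.24 + $2,869.80 + $1,874.28 = $9,697.20
Monthly = $9,697.20 ÷ 12 = $808.10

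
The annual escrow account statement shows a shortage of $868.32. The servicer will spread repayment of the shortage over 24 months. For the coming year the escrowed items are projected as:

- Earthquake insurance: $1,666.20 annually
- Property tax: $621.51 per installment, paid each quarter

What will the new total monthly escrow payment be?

$382.20

Earthquake insurance: $1,666.20 annually
Property tax: $621.51 × 4 = $2,486.04 annually
Annual escrow total = $1,666.20 + $2,486.04 = $4,152.24
Monthly = $4,152.24 / 12 = $346.02
Shortage per month = $868.32 ÷ 24 = $36.18
New monthly escrow = $346.02 + $36.18 = $382.20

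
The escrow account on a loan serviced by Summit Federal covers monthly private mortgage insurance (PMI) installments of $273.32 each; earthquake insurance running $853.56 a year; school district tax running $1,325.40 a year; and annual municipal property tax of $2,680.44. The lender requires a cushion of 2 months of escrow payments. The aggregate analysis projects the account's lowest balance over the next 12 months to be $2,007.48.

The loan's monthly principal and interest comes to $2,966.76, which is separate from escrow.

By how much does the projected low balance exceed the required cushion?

$650.94

Private mortgage insurance (PMI): $273.32 × 12 = $3,279.84 per year
Earthquake insurance: $853.56 per year
School district tax: $1,325.40 per year
Municipal property tax: $2,680.44 per year
Total annual escrow = $8,139.24
Base monthly escrow = $8,139.24 ÷ 12 = $678.27
Required cushion = 2 × $678.27 = $1,356.54
Excess over cushion: $2,007.48 − $1,356.54 = $650.94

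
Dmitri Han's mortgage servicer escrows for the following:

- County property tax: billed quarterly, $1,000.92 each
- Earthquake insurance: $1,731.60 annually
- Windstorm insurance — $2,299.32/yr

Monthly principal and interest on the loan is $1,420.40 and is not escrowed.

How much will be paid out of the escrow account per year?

$8,034.60

County property tax: $1,000.92 × 4 = $4,003.68/yr
Earthquake insurance: $1,731.60/yr
Windstorm insurance: $2,299.32/yr
Yearly total = $4,003.68 + $1,731.60 + $2,299.32 = $8,034.60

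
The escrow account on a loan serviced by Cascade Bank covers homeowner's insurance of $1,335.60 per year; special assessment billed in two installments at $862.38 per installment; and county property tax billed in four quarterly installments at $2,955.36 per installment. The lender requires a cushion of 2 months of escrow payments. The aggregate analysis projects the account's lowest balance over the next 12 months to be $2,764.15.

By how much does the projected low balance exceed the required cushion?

$283.85

Homeowner's insurance: $1,335.60 annually
Special assessment: $862.38 × 2 = $1,724.76 annually
County property tax: $2,955.36 × 4 = $11,821.44 annually
Total annual escrow = $1,335.60 + $1,724.76 + $11,821.44 = $14,881.80
Monthly escrow = $14,881.80 / 12 = $1,240.15
Cushion = 2 × $1,240.15 = $2,480.30
Surplus = $2,764.15 − $2,480.30 = $283.85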